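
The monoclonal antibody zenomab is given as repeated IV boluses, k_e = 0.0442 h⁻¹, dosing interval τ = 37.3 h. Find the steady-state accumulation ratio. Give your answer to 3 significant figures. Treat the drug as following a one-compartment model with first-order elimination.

1.24

e^(−kτ) = e^(−0.04420 × 37.3) = 0.1923
Accumulation ratio R = 1 / (1 − e^(−kτ)) = 1 / (1 − 0.1923) = 1.238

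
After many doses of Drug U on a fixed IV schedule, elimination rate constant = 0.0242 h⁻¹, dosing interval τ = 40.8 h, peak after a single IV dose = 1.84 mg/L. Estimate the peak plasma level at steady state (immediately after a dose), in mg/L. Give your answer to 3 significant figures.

e^(−kτ) = e^(−0.02420 × 40.8) = 0.3726
Accumulation ratio R = 1 / (1 − e^(−kτ)) = 1 / (1 − 0.3726) = 1.594
Steady-state peak = C₀ × R = 1.84 × 1.594 = 2.933 mg/L

2.93 mg/L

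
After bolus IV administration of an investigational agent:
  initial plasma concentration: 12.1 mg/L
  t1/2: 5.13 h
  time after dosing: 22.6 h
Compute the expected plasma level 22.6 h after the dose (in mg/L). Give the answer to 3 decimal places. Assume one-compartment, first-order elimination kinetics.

k = ln2 / t½ = 0.693147 / 5.13 = 0.1351 h⁻¹
C = C₀ · e^(−k·t) = 12.10 × e^(−0.1351 × 22.6)
  = 12.10 × 0.04720 = 0.5711 mg/L

0.571 mg/L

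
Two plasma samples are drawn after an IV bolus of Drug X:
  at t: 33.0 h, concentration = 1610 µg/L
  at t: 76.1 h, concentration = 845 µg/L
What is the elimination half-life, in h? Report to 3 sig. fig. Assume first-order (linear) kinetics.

k = ln(C₁/C₂) / (t₂ − t₁) = ln(1610/845) / (76.1 − 33.0)
  = 0.6447 / 43.10 = 0.01496 h⁻¹
t½ = ln2 / k = 0.693147 / 0.01496 = 46.33 h

46.3 h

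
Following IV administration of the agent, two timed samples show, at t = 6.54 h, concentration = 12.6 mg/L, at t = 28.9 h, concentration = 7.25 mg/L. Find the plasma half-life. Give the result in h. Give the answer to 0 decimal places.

k = ln(C₁/C₂) / (t₂ − t₁) = ln(12.6/7.25) / (28.9 − 6.54)
  = 0.5527 / 22.36 = 0.02472 h⁻¹
t½ = ln2 / k = 0.693147 / 0.02472 = 28.04 h

28 h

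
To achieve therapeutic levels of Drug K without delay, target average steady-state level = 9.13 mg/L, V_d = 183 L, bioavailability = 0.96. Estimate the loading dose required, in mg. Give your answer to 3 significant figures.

1740 mg

LD = Css × Vd / F = 9.13 × 183 / 0.96 = 1740 mg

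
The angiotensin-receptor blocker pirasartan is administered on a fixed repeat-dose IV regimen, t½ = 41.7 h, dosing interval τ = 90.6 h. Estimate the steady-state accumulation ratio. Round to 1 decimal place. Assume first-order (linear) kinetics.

1.3

k = ln2 / t½ = 0.693147 / 41.7 = 0.01662 h⁻¹
e^(−kτ) = e^(−0.01662 × 90.6) = 0.2218
Accumulation ratio R = 1 / (1 − e^(−kτ)) = 1 / (1 − 0.2218) = 1.285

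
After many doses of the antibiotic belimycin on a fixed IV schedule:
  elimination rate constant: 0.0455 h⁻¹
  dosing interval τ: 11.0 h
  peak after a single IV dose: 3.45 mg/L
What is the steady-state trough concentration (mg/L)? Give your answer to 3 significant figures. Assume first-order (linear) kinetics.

5.31 mg/L

e^(−kτ) = e^(−0.04550 × 11.0) = 0.6062
Accumulation ratio R = 1 / (1 − e^(−kτ)) = 1 / (1 − 0.6062) = 2.539
Steady-state trough = C₀ × R × e^(−kτ) = 3.45 × 2.539 × 0.6062 = 5.310 mg/L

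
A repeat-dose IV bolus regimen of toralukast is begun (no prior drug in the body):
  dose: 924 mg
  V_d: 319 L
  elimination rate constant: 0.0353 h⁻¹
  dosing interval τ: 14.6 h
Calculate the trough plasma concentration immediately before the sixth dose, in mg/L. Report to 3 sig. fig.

C₀ per dose = Dose / Vd = 924 / 319 = 2.897 mg/L
Fraction remaining after one interval: r = e^(−kτ) = e^(−0.03530 × 14.6) = 0.5973
Before dose 6, 5 doses have been given (aged 1τ, 2τ, 3τ, 4τ, 5τ).
C_trough = C₀ × (r + r² + … + r^5) = C₀ × r(1−r^5)/(1−r)
        = 2.897 × 0.5973 × (1 − 0.07603) / (1 − 0.5973) = 3.970 mg/L

3.97 mg/L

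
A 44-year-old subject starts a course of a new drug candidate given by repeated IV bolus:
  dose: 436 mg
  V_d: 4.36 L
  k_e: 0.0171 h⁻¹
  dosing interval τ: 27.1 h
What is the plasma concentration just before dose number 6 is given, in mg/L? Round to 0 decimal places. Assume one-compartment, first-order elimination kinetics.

153 mg/L

C₀ per dose = Dose / Vd = 436 / 4.36 = 100.0 mg/L
Fraction remaining after one interval: r = e^(−kτ) = e^(−0.01710 × 27.1) = 0.6291
Before dose 6, 5 doses have been given (aged 1τ, 2τ, 3τ, 4τ, 5τ).
C_trough = C₀ × (r + r² + … + r^5) = C₀ × r(1−r^5)/(1−r)
        = 100.0 × 0.6291 × (1 − 0.09854) / (1 − 0.6291) = 152.9 mg/L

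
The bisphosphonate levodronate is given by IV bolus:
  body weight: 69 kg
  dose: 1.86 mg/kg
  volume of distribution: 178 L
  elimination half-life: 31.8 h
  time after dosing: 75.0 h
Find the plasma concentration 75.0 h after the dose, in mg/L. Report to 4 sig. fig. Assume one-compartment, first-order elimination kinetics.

Total dose = 1.86 × 69 = 128.3 mg
C₀ = Dose / Vd = 128.3 / 178 = 0.7208 mg/L
k = ln2 / t½ = 0.693147 / 31.8 = 0.02180 h⁻¹
C = C₀ · e^(−k·t) = 0.7208 × e^(−0.02180 × 75.0)
  = 0.7208 × 0.1950 = 0.1406 mg/L

0.1406 mg/L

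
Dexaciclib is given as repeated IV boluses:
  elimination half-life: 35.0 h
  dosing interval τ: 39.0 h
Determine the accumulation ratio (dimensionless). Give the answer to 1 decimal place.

k = ln2 / t½ = 0.693147 / 35.0 = 0.01980 h⁻¹
e^(−kτ) = e^(−0.01980 × 39.0) = 0.4620
Accumulation ratio R = 1 / (1 − e^(−kτ)) = 1 / (1 − 0.4620) = 1.859

1.9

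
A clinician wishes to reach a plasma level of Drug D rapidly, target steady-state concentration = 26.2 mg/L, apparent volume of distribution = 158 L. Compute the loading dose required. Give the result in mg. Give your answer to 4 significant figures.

4140 mg

LD = Css × Vd = 26.2 × 158 = 4140 mg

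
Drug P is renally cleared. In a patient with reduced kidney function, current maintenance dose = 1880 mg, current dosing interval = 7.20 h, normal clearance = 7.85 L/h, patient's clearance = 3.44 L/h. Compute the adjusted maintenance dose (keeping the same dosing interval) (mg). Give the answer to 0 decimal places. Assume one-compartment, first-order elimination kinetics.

824 mg

To keep the same average steady-state level, dosing rate must scale with clearance.
CL ratio = 3.44 / 7.85 = 0.4382
New dose (same interval) = 1880 × 0.4382 = 823.8 mg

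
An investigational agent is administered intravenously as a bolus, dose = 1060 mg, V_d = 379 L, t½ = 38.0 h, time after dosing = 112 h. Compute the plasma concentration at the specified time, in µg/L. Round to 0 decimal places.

363 µg/L

C₀ = Dose / Vd = 1060 / 379 = 2.797 mg/L
k = ln2 / t½ = 0.693147 / 38.0 = 0.01824 h⁻¹
C = C₀ · e^(−k·t) = 2.797 × e^(−0.01824 × 112)
  = 2.797 × 0.1297 = 0.3628 mg/L
Convert: 0.3628 mg/L × 1000 = 362.8 µg/L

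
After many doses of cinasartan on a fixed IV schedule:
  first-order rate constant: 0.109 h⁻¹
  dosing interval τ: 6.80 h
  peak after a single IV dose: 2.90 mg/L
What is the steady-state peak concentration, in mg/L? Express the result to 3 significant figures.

e^(−kτ) = e^(−0.1090 × 6.80) = 0.4765
Accumulation ratio R = 1 / (1 − e^(−kτ)) = 1 / (1 − 0.4765) = 1.910
Steady-state peak = C₀ × R = 2.90 × 1.910 = 5.539 mg/L

5.54 mg/L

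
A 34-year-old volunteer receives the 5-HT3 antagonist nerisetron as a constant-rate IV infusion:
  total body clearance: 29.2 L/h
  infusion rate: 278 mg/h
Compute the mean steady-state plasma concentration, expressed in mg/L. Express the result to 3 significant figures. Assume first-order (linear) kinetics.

At steady state Css = R₀ / CL = 278 / 29.20 = 9.521 mg/L

9.52 mg/L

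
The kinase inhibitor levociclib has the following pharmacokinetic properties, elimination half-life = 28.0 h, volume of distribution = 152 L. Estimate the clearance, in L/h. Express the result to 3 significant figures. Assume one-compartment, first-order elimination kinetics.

k = ln2 / t½ = 0.693147 / 28.0 = 0.02476 h⁻¹
CL = k × Vd = 0.02476 × 152 = 3.764 L/h

3.76 L/h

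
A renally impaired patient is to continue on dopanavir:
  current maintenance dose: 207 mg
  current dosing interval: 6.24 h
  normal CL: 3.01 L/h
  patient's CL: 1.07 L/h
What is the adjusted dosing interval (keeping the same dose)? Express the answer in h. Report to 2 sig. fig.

To keep the same average steady-state level, dosing rate must scale with clearance.
CL ratio = 1.07 / 3.01 = 0.3555
New interval (same dose) = 6.24 / 0.3555 = 17.55 h

18 h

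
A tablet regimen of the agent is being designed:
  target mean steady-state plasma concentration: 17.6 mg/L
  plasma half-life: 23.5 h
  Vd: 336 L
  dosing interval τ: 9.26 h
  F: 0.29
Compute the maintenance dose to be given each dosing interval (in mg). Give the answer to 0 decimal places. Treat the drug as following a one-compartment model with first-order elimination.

k = ln2 / t½ = 0.693147 / 23.5 = 0.02950 h⁻¹
CL = k × Vd = 0.02950 × 336 = 9.912 L/h
At steady state, F × (Dose/τ) = Css × CL.
Dose = Css × CL × τ / F = 17.6 × 9.912 × 9.26 / 0.29 = 5570 mg

5570 mg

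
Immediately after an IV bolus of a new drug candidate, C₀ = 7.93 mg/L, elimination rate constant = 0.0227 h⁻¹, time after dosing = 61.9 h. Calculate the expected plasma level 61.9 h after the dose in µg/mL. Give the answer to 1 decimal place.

1.9 µg/mL

C = C₀ · e^(−k·t) = 7.930 × e^(−0.02270 × 61.9)
  = 7.930 × 0.2453 = 1.945 mg/L
(1.945 mg/L = 1.945 µg/mL)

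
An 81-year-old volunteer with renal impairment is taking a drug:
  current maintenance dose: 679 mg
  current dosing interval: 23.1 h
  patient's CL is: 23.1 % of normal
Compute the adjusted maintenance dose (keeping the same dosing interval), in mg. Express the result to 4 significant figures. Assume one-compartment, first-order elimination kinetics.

156.8 mg

To keep the same average steady-state level, dosing rate must scale with clearance.
CL ratio = 23.1 / 100 = 0.2310
New dose (same interval) = 679 × 0.2310 = 156.8 mg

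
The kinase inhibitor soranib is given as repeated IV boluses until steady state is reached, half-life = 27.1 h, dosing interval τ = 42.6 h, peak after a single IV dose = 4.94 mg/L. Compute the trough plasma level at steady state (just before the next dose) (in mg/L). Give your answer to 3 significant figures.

2.50 mg/L

k = ln2 / t½ = 0.693147 / 27.1 = 0.02558 h⁻¹
e^(−kτ) = e^(−0.02558 × 42.6) = 0.3363
Accumulation ratio R = 1 / (1 − e^(−kτ)) = 1 / (1 − 0.3363) = 1.507
Steady-state trough = C₀ × R × e^(−kτ) = 4.94 × 1.507 × 0.3363 = 2.504 mg/L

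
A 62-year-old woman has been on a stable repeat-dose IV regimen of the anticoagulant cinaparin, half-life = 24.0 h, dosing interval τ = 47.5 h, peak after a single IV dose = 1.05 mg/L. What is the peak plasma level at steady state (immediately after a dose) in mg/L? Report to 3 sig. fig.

k = ln2 / t½ = 0.693147 / 24.0 = 0.02888 h⁻¹
e^(−kτ) = e^(−0.02888 × 47.5) = 0.2536
Accumulation ratio R = 1 / (1 − e^(−kτ)) = 1 / (1 − 0.2536) = 1.340
Steady-state peak = C₀ × R = 1.05 × 1.340 = 1.407 mg/L

1.41 mg/L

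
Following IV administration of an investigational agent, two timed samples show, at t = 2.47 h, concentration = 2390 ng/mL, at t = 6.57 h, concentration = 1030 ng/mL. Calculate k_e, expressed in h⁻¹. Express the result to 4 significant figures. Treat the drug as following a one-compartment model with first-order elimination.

0.2053 h⁻¹

k = ln(C₁/C₂) / (t₂ − t₁) = ln(2390/1030) / (6.57 − 2.47)
  = 0.8417 / 4.100 = 0.2053 h⁻¹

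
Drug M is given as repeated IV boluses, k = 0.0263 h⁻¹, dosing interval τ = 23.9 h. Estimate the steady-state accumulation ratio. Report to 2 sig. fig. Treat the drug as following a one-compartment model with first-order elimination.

e^(−kτ) = e^(−0.02630 × 23.9) = 0.5334
Accumulation ratio R = 1 / (1 − e^(−kτ)) = 1 / (1 − 0.5334) = 2.143

2.1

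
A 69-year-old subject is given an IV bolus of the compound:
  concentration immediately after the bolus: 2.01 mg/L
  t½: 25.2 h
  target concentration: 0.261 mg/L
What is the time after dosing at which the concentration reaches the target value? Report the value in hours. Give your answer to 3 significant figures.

k = ln2 / t½ = 0.693147 / 25.2 = 0.02751 h⁻¹
t = ln(C₀ / C) / k = ln(2.010 / 0.261) / 0.02751
  = ln(7.701) / 0.02751 = 2.041 / 0.02751 = 74.19 h

74.2 h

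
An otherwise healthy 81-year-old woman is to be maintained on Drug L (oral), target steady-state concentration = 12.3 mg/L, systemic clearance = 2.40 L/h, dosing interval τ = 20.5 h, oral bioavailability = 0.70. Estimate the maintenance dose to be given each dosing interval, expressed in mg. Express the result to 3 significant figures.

865 mg

At steady state, F × (Dose/τ) = Css × CL.
Dose = Css × CL × τ / F = 12.3 × 2.400 × 20.5 / 0.70 = 864.5 mg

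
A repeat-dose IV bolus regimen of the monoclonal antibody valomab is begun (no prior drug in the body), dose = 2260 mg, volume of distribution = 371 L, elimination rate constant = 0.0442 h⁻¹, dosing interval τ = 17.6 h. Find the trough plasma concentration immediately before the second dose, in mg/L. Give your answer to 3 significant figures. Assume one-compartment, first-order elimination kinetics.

C₀ per dose = Dose / Vd = 2260 / 371 = 6.092 mg/L
Fraction remaining after one interval: r = e^(−kτ) = e^(−0.04420 × 17.6) = 0.4594
Before dose 2, 1 dose has been given (aged 1τ).
C_trough = C₀ × r = 6.092 × 0.4594 = 2.799 mg/L

2.80 mg/L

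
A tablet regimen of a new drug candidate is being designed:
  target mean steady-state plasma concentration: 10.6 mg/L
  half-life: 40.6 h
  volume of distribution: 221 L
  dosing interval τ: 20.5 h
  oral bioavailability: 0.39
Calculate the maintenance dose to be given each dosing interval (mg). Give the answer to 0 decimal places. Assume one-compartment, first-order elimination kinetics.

2102 mg

k = ln2 / t½ = 0.693147 / 40.6 = 0.01707 h⁻¹
CL = k × Vd = 0.01707 × 221 = 3.772 L/h
At steady state, F × (Dose/τ) = Css × CL.
Dose = Css × CL × τ / F = 10.6 × 3.772 × 20.5 / 0.39 = 2102 mg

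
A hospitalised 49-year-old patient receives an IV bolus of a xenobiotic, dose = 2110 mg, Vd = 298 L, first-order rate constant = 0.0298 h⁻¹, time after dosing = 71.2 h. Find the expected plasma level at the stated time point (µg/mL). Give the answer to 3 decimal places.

0.848 µg/mL

C₀ = Dose / Vd = 2110 / 298 = 7.081 mg/L
C = C₀ · e^(−k·t) = 7.081 × e^(−0.02980 × 71.2)
  = 7.081 × 0.1198 = 0.8483 mg/L
(0.8483 mg/L = 0.8483 µg/mL)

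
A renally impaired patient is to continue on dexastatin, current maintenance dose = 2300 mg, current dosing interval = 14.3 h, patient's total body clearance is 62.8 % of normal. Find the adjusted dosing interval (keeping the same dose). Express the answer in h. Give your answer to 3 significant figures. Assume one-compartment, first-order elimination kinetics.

22.8 h

To keep the same average steady-state level, dosing rate must scale with clearance.
CL ratio = 62.8 / 100 = 0.6280
New interval (same dose) = 14.3 / 0.6280 = 22.77 h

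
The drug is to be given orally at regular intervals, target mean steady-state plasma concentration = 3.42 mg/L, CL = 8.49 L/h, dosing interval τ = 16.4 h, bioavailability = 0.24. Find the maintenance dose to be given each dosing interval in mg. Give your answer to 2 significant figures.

2000 mg

At steady state, F × (Dose/τ) = Css × CL.
Dose = Css × CL × τ / F = 3.42 × 8.490 × 16.4 / 0.24 = 1984 mg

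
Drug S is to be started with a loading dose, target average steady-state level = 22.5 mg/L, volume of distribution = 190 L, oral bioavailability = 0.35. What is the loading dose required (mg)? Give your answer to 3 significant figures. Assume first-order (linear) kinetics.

12200 mg

LD = Css × Vd / F = 22.5 × 190 / 0.35 = 12210 mg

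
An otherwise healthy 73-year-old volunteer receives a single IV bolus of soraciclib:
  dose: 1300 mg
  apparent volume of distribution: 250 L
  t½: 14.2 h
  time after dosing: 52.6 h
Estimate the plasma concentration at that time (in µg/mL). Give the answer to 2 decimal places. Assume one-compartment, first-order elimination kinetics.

0.40 µg/mL

C₀ = Dose / Vd = 1300 / 250 = 5.200 mg/L
k = ln2 / t½ = 0.693147 / 14.2 = 0.04881 h⁻¹
C = C₀ · e^(−k·t) = 5.200 × e^(−0.04881 × 52.6)
  = 5.200 × 0.07673 = 0.3990 mg/L
(0.3990 mg/L = 0.3990 µg/mL)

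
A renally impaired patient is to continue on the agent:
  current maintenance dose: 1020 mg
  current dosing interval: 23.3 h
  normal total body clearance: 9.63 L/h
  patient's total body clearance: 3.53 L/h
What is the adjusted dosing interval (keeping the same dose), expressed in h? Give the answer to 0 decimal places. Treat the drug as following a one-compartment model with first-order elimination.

64 h

To keep the same average steady-state level, dosing rate must scale with clearance.
CL ratio = 3.53 / 9.63 = 0.3666
New interval (same dose) = 23.3 / 0.3666 = 63.56 h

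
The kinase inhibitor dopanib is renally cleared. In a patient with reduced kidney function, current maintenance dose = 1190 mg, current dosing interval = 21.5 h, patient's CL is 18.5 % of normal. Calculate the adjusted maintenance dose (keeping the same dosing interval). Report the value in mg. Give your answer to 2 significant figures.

To keep the same average steady-state level, dosing rate must scale with clearance.
CL ratio = 18.5 / 100 = 0.1850
New dose (same interval) = 1190 × 0.1850 = 220.2 mg

220 mg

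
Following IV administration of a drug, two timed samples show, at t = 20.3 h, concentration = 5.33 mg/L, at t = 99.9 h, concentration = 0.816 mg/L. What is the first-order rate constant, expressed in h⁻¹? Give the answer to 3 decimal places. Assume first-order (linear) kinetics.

0.024 h⁻¹

k = ln(C₁/C₂) / (t₂ − t₁) = ln(5.33/0.816) / (99.9 − 20.3)
  = 1.877 / 79.60 = 0.02358 h⁻¹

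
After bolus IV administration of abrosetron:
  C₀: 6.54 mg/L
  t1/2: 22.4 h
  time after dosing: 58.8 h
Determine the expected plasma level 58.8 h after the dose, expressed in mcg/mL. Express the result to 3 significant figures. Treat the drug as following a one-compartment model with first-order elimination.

k = ln2 / t½ = 0.693147 / 22.4 = 0.03094 h⁻¹
C = C₀ · e^(−k·t) = 6.540 × e^(−0.03094 × 58.8)
  = 6.540 × 0.1621 = 1.060 mg/L
(1.060 mg/L = 1.060 mcg/mL)

1.06 mcg/mL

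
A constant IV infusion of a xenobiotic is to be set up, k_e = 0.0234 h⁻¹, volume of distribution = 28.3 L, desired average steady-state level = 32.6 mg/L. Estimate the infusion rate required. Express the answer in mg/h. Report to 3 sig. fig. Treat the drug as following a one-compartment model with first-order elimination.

CL = k × Vd = 0.02340 × 28.3 = 0.6622 L/h
At steady state, infusion rate R₀ = Css × CL = 32.6 × 0.6622 = 21.59 mg/h

21.6 mg/h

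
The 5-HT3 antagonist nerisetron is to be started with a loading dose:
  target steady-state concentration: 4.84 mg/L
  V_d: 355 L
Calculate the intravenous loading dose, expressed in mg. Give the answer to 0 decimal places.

LD = Css × Vd = 4.84 × 355 = 1718 mg

1718 mg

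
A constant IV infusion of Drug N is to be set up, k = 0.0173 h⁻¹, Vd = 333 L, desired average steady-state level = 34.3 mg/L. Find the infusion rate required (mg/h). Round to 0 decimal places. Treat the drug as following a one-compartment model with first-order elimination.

CL = k × Vd = 0.01730 × 333 = 5.761 L/h
At steady state, infusion rate R₀ = Css × CL = 34.3 × 5.761 = 197.6 mg/h

198 mg/h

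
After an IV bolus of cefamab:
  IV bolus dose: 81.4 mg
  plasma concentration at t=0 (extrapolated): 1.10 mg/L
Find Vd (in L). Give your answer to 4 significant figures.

Vd = Dose / C₀ = 81.40 / 1.10 = 74.00 L

74.00 L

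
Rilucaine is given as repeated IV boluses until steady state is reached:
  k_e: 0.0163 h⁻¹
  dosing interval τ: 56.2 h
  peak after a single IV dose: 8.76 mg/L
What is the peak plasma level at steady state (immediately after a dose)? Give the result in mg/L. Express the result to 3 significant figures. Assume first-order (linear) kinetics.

14.6 mg/L

e^(−kτ) = e^(−0.01630 × 56.2) = 0.4001
Accumulation ratio R = 1 / (1 − e^(−kτ)) = 1 / (1 − 0.4001) = 1.667
Steady-state peak = C₀ × R = 8.76 × 1.667 = 14.60 mg/L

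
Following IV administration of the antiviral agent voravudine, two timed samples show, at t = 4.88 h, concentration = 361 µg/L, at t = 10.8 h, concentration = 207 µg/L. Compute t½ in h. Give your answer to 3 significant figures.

k = ln(C₁/C₂) / (t₂ − t₁) = ln(361/207) / (10.8 − 4.88)
  = 0.5562 / 5.920 = 0.09395 h⁻¹
t½ = ln2 / k = 0.693147 / 0.09395 = 7.378 h

7.38 h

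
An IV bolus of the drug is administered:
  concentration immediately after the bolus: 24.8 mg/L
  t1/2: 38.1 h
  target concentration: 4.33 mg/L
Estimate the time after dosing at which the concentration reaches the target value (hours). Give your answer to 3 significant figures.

95.9 h

k = ln2 / t½ = 0.693147 / 38.1 = 0.01819 h⁻¹
t = ln(C₀ / C) / k = ln(24.80 / 4.33) / 0.01819
  = ln(5.727) / 0.01819 = 1.745 / 0.01819 = 95.93 h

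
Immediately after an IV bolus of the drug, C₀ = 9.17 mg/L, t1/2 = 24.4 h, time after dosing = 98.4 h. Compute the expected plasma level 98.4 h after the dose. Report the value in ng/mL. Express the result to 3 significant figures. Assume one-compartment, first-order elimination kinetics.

560 ng/mL

k = ln2 / t½ = 0.693147 / 24.4 = 0.02841 h⁻¹
C = C₀ · e^(−k·t) = 9.170 × e^(−0.02841 × 98.4)
  = 9.170 × 0.06108 = 0.5601 mg/L
Convert: 0.5601 mg/L × 1000 = 560.1 ng/mL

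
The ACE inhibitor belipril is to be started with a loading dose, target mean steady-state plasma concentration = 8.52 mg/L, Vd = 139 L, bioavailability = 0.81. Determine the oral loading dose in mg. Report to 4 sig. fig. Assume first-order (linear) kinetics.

LD = Css × Vd / F = 8.52 × 139 / 0.81 = 1462 mg

1462 mg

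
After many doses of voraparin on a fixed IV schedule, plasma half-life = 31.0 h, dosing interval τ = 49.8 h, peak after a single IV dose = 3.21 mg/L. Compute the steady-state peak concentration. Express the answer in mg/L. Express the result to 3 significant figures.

4.78 mg/L

k = ln2 / t½ = 0.693147 / 31.0 = 0.02236 h⁻¹
e^(−kτ) = e^(−0.02236 × 49.8) = 0.3284
Accumulation ratio R = 1 / (1 − e^(−kτ)) = 1 / (1 − 0.3284) = 1.489
Steady-state peak = C₀ × R = 3.21 × 1.489 = 4.780 mg/L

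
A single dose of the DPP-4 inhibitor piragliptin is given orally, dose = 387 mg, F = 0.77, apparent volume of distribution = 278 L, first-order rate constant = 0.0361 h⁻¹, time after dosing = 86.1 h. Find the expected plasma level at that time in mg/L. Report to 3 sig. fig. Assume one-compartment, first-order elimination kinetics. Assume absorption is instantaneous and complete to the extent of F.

0.0479 mg/L

Amount reaching circulation = F × Dose = 0.77 × 387.0 = 298.0 mg
C₀ = F·Dose / Vd = 298.0 / 278 = 1.072 mg/L
C = C₀ · e^(−k·t) = 1.072 × e^(−0.03610 × 86.1)
  = 1.072 × 0.04468 = 0.04790 mg/L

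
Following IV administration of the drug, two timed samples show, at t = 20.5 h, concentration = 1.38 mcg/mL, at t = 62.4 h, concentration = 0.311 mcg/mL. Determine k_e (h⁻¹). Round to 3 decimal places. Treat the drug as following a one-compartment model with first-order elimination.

k = ln(C₁/C₂) / (t₂ − t₁) = ln(1.38/0.311) / (62.4 − 20.5)
  = 1.490 / 41.90 = 0.03556 h⁻¹

0.036 h⁻¹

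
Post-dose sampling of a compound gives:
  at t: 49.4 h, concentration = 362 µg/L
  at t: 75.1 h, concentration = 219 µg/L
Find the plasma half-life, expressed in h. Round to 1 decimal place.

35.4 h

k = ln(C₁/C₂) / (t₂ − t₁) = ln(362/219) / (75.1 − 49.4)
  = 0.5026 / 25.70 = 0.01956 h⁻¹
t½ = ln2 / k = 0.693147 / 0.01956 = 35.44 h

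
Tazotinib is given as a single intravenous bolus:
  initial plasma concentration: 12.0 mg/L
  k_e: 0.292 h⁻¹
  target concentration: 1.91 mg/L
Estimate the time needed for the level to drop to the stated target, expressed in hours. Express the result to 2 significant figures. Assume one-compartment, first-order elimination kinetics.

6.3 h

t = ln(C₀ / C) / k = ln(12.00 / 1.91) / 0.2920
  = ln(6.283) / 0.2920 = 1.838 / 0.2920 = 6.295 h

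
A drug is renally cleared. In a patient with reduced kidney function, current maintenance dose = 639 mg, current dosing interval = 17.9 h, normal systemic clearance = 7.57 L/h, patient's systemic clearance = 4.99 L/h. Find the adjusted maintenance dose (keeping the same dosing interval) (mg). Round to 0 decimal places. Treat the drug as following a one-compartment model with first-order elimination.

To keep the same average steady-state level, dosing rate must scale with clearance.
CL ratio = 4.99 / 7.57 = 0.6592
New dose (same interval) = 639 × 0.6592 = 421.2 mg

421 mg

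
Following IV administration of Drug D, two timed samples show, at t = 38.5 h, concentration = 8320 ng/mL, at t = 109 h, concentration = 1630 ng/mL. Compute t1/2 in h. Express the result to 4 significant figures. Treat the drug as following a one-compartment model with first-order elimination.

29.98 h

k = ln(C₁/C₂) / (t₂ − t₁) = ln(8320/1630) / (109 − 38.5)
  = 1.630 / 70.50 = 0.02312 h⁻¹
t½ = ln2 / k = 0.693147 / 0.02312 = 29.98 h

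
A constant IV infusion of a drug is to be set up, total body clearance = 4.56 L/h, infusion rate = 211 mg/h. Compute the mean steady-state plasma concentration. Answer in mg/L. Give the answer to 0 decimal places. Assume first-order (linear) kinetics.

46 mg/L

At steady state Css = R₀ / CL = 211 / 4.560 = 46.27 mg/L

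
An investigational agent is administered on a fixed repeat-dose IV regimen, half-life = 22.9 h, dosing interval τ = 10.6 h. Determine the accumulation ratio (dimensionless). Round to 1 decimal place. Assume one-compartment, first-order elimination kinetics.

k = ln2 / t½ = 0.693147 / 22.9 = 0.03027 h⁻¹
e^(−kτ) = e^(−0.03027 × 10.6) = 0.7255
Accumulation ratio R = 1 / (1 − e^(−kτ)) = 1 / (1 − 0.7255) = 3.643

3.6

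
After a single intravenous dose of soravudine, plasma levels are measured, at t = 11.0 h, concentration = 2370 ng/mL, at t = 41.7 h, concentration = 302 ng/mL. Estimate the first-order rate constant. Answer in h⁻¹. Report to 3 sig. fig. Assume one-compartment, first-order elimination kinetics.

k = ln(C₁/C₂) / (t₂ − t₁) = ln(2370/302) / (41.7 − 11.0)
  = 2.060 / 30.70 = 0.06710 h⁻¹

0.0671 h⁻¹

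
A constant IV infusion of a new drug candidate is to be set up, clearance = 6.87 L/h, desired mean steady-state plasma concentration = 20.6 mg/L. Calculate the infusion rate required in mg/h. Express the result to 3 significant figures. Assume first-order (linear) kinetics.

At steady state, infusion rate R₀ = Css × CL = 20.6 × 6.870 = 141.5 mg/h

142 mg/h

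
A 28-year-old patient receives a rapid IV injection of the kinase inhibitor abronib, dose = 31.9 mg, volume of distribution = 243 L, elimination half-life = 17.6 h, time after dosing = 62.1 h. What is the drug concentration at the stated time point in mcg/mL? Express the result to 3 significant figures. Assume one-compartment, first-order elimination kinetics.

C₀ = Dose / Vd = 31.90 / 243 = 0.1313 mg/L
k = ln2 / t½ = 0.693147 / 17.6 = 0.03938 h⁻¹
C = C₀ · e^(−k·t) = 0.1313 × e^(−0.03938 × 62.1)
  = 0.1313 × 0.08668 = 0.01138 mg/L
(0.01138 mg/L = 0.01138 mcg/mL)

0.0114 mcg/mL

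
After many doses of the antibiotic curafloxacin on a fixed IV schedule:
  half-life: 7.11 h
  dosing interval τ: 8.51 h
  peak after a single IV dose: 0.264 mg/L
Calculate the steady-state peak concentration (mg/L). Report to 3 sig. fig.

0.468 mg/L

k = ln2 / t½ = 0.693147 / 7.11 = 0.09749 h⁻¹
e^(−kτ) = e^(−0.09749 × 8.51) = 0.4362
Accumulation ratio R = 1 / (1 − e^(−kτ)) = 1 / (1 − 0.4362) = 1.774
Steady-state peak = C₀ × R = 0.264 × 1.774 = 0.4683 mg/L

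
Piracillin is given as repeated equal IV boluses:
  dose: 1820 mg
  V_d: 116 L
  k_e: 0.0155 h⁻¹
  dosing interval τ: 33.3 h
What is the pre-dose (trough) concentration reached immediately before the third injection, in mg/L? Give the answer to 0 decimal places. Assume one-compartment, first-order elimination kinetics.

15 mg/L

C₀ per dose = Dose / Vd = 1820 / 116 = 15.69 mg/L
Fraction remaining after one interval: r = e^(−kτ) = e^(−0.01550 × 33.3) = 0.5968
Before dose 3, 2 doses have been given (aged 1τ, 2τ).
C_trough = C₀ × (r + r²) = 15.69 × (0.5968 + 0.3562) = 14.95 mg/L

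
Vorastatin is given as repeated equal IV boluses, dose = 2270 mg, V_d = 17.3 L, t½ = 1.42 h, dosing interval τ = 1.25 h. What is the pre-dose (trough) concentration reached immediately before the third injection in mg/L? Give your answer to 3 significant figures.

C₀ per dose = Dose / Vd = 2270 / 17.3 = 131.2 mg/L
k = ln2 / t½ = 0.693147 / 1.42 = 0.4881 h⁻¹
Fraction remaining after one interval: r = e^(−kτ) = e^(−0.4881 × 1.25) = 0.5433
Before dose 3, 2 doses have been given (aged 1τ, 2τ).
C_trough = C₀ × (r + r²) = 131.2 × (0.5433 + 0.2952) = 110.0 mg/L

110 mg/L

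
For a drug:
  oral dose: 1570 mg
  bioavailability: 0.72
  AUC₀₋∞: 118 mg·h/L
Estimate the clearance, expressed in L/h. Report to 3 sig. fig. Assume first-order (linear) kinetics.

9.58 L/h

CL = F·Dose / AUC = 0.72 × 1570 / 118 = 9.580 L/h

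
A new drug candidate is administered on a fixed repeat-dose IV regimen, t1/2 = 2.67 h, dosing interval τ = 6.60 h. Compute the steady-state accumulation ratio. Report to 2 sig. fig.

k = ln2 / t½ = 0.693147 / 2.67 = 0.2596 h⁻¹
e^(−kτ) = e^(−0.2596 × 6.60) = 0.1803
Accumulation ratio R = 1 / (1 − e^(−kτ)) = 1 / (1 − 0.1803) = 1.220

1.2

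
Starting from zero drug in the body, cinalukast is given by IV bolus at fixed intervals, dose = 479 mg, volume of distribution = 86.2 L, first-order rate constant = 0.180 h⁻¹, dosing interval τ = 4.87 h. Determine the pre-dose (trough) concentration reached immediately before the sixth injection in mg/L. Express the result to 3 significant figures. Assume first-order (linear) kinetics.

C₀ per dose = Dose / Vd = 479 / 86.2 = 5.557 mg/L
Fraction remaining after one interval: r = e^(−kτ) = e^(−0.1800 × 4.87) = 0.4162
Before dose 6, 5 doses have been given (aged 1τ, 2τ, 3τ, 4τ, 5τ).
C_trough = C₀ × (r + r² + … + r^5) = C₀ × r(1−r^5)/(1−r)
        = 5.557 × 0.4162 × (1 − 0.01249) / (1 − 0.4162) = 3.912 mg/L

3.91 mg/L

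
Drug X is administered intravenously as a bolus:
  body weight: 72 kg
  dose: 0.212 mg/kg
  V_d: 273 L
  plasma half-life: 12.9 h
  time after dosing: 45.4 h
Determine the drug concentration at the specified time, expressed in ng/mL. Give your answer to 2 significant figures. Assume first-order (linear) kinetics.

Total dose = 0.212 × 72 = 15.26 mg
C₀ = Dose / Vd = 15.26 / 273 = 0.05590 mg/L
k = ln2 / t½ = 0.693147 / 12.9 = 0.05373 h⁻¹
C = C₀ · e^(−k·t) = 0.05590 × e^(−0.05373 × 45.4)
  = 0.05590 × 0.08722 = 0.004876 mg/L
Convert: 0.004876 mg/L × 1000 = 4.876 ng/mL

4.9 ng/mL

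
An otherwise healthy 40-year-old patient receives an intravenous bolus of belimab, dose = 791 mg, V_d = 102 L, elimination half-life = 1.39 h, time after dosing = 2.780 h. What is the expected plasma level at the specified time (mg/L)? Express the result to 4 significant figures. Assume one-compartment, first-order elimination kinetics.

C₀ = Dose / Vd = 791.0 / 102 = 7.755 mg/L
k = ln2 / t½ = 0.693147 / 1.39 = 0.4987 h⁻¹
t / t½ = 2.780 / 1.39 = 2 half-lives
C = C₀ × (1/2)^2 = 7.755 × 0.2500 = 1.939 mg/L

1.939 mg/L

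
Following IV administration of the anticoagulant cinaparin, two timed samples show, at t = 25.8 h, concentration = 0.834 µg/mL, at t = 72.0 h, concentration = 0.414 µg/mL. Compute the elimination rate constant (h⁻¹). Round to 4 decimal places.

0.0152 h⁻¹

k = ln(C₁/C₂) / (t₂ − t₁) = ln(0.834/0.414) / (72.0 − 25.8)
  = 0.7004 / 46.20 = 0.01516 h⁻¹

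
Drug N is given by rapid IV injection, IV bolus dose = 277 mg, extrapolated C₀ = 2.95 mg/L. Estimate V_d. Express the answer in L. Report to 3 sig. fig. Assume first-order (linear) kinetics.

93.9 L

Vd = Dose / C₀ = 277.0 / 2.95 = 93.90 L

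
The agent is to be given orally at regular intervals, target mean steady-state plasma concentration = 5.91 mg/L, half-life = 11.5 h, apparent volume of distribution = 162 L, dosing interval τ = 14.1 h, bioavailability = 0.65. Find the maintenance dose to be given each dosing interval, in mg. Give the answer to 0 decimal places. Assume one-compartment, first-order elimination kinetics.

1252 mg

k = ln2 / t½ = 0.693147 / 11.5 = 0.06027 h⁻¹
CL = k × Vd = 0.06027 × 162 = 9.764 L/h
At steady state, F × (Dose/τ) = Css × CL.
Dose = Css × CL × τ / F = 5.91 × 9.764 × 14.1 / 0.65 = 1252 mg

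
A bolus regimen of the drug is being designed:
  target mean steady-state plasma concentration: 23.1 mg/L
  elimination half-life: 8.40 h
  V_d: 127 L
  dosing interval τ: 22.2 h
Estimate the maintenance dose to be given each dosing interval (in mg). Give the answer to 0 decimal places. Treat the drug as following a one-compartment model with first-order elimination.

k = ln2 / t½ = 0.693147 / 8.40 = 0.08252 h⁻¹
CL = k × Vd = 0.08252 × 127 = 10.48 L/h
At steady state, Dose/τ = Css × CL.
Dose = Css × CL × τ = 23.1 × 10.48 × 22.2 = 5374 mg

5374 mg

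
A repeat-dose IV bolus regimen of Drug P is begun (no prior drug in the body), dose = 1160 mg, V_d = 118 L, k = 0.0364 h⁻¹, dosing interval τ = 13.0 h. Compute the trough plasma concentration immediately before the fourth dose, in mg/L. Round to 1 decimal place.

C₀ per dose = Dose / Vd = 1160 / 118 = 9.831 mg/L
Fraction remaining after one interval: r = e^(−kτ) = e^(−0.03640 × 13.0) = 0.6230
Before dose 4, 3 doses have been given (aged 1τ, 2τ, 3τ).
C_trough = C₀ × (r + r² + … + r^3) = C₀ × r(1−r^3)/(1−r)
        = 9.831 × 0.6230 × (1 − 0.2418) / (1 − 0.6230) = 12.32 mg/L

12.3 mg/L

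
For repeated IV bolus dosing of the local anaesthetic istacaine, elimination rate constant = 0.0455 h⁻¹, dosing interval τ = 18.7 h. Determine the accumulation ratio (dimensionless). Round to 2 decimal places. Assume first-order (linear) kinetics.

1.75

e^(−kτ) = e^(−0.04550 × 18.7) = 0.4271
Accumulation ratio R = 1 / (1 − e^(−kτ)) = 1 / (1 − 0.4271) = 1.746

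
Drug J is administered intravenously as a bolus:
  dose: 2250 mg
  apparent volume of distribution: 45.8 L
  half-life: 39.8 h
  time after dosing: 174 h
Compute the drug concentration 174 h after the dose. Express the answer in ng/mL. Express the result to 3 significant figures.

C₀ = Dose / Vd = 2250 / 45.8 = 49.13 mg/L
k = ln2 / t½ = 0.693147 / 39.8 = 0.01742 h⁻¹
C = C₀ · e^(−k·t) = 49.13 × e^(−0.01742 × 174)
  = 49.13 × 0.04826 = 2.371 mg/L
Convert: 2.371 mg/L × 1000 = 2371 ng/mL

2370 ng/mL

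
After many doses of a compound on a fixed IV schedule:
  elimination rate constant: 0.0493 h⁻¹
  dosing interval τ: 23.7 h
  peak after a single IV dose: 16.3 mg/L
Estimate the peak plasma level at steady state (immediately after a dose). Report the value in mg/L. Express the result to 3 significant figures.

e^(−kτ) = e^(−0.04930 × 23.7) = 0.3109
Accumulation ratio R = 1 / (1 − e^(−kτ)) = 1 / (1 − 0.3109) = 1.451
Steady-state peak = C₀ × R = 16.3 × 1.451 = 23.65 mg/L

23.7 mg/L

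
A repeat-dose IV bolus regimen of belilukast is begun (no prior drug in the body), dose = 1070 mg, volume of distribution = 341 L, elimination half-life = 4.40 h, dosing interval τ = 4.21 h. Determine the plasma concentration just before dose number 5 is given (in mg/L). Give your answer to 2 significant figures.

C₀ per dose = Dose / Vd = 1070 / 341 = 3.138 mg/L
k = ln2 / t½ = 0.693147 / 4.40 = 0.1575 h⁻¹
Fraction remaining after one interval: r = e^(−kτ) = e^(−0.1575 × 4.21) = 0.5153
Before dose 5, 4 doses have been given (aged 1τ, 2τ, 3τ, 4τ).
C_trough = C₀ × (r + r² + … + r^4) = C₀ × r(1−r^4)/(1−r)
        = 3.138 × 0.5153 × (1 − 0.07051) / (1 − 0.5153) = 3.101 mg/L

3.1 mg/L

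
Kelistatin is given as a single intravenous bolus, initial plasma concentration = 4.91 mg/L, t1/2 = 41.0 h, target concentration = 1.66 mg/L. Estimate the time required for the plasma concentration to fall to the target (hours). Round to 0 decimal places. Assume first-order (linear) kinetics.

k = ln2 / t½ = 0.693147 / 41.0 = 0.01691 h⁻¹
t = ln(C₀ / C) / k = ln(4.910 / 1.66) / 0.01691
  = ln(2.958) / 0.01691 = 1.085 / 0.01691 = 64.16 h

64 h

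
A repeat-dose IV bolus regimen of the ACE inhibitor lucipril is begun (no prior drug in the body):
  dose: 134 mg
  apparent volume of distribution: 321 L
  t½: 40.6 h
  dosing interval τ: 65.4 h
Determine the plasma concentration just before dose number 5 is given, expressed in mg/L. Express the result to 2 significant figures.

0.20 mg/L

C₀ per dose = Dose / Vd = 134 / 321 = 0.4174 mg/L
k = ln2 / t½ = 0.693147 / 40.6 = 0.01707 h⁻¹
Fraction remaining after one interval: r = e^(−kτ) = e^(−0.01707 × 65.4) = 0.3275
Before dose 5, 4 doses have been given (aged 1τ, 2τ, 3τ, 4τ).
C_trough = C₀ × (r + r² + … + r^4) = C₀ × r(1−r^4)/(1−r)
        = 0.4174 × 0.3275 × (1 − 0.01150) / (1 − 0.3275) = 0.2009 mg/L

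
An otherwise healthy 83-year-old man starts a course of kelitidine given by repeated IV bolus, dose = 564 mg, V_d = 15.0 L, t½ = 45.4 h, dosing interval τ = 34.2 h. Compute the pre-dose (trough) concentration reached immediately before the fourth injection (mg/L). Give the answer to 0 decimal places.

43 mg/L

C₀ per dose = Dose / Vd = 564 / 15.0 = 37.60 mg/L
k = ln2 / t½ = 0.693147 / 45.4 = 0.01527 h⁻¹
Fraction remaining after one interval: r = e^(−kτ) = e^(−0.01527 × 34.2) = 0.5932
Before dose 4, 3 doses have been given (aged 1τ, 2τ, 3τ).
C_trough = C₀ × (r + r² + … + r^3) = C₀ × r(1−r^3)/(1−r)
        = 37.60 × 0.5932 × (1 − 0.2087) / (1 − 0.5932) = 43.39 mg/L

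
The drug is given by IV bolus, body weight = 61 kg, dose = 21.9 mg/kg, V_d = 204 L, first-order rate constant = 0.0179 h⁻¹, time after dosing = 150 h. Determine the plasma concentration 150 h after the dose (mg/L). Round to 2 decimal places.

0.45 mg/L

Total dose = 21.9 × 61 = 1336 mg
C₀ = Dose / Vd = 1336 / 204 = 6.549 mg/L
C = C₀ · e^(−k·t) = 6.549 × e^(−0.01790 × 150)
  = 6.549 × 0.06822 = 0.4468 mg/L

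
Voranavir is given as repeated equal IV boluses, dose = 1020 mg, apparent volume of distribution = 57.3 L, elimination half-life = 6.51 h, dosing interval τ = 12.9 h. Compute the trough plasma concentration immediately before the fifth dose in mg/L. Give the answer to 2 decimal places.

6.01 mg/L

C₀ per dose = Dose / Vd = 1020 / 57.3 = 17.80 mg/L
k = ln2 / t½ = 0.693147 / 6.51 = 0.1065 h⁻¹
Fraction remaining after one interval: r = e^(−kτ) = e^(−0.1065 × 12.9) = 0.2531
Before dose 5, 4 doses have been given (aged 1τ, 2τ, 3τ, 4τ).
C_trough = C₀ × (r + r² + … + r^4) = C₀ × r(1−r^4)/(1−r)
        = 17.80 × 0.2531 × (1 − 0.004104) / (1 − 0.2531) = 6.007 mg/L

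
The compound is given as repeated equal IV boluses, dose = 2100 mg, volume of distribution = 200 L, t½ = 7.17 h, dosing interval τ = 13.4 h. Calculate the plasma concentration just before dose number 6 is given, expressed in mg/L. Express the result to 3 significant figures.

C₀ per dose = Dose / Vd = 2100 / 200 = 10.50 mg/L
k = ln2 / t½ = 0.693147 / 7.17 = 0.09667 h⁻¹
Fraction remaining after one interval: r = e^(−kτ) = e^(−0.09667 × 13.4) = 0.2738
Before dose 6, 5 doses have been given (aged 1τ, 2τ, 3τ, 4τ, 5τ).
C_trough = C₀ × (r + r² + … + r^5) = C₀ × r(1−r^5)/(1−r)
        = 10.50 × 0.2738 × (1 − 0.001539) / (1 − 0.2738) = 3.953 mg/L

3.95 mg/L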